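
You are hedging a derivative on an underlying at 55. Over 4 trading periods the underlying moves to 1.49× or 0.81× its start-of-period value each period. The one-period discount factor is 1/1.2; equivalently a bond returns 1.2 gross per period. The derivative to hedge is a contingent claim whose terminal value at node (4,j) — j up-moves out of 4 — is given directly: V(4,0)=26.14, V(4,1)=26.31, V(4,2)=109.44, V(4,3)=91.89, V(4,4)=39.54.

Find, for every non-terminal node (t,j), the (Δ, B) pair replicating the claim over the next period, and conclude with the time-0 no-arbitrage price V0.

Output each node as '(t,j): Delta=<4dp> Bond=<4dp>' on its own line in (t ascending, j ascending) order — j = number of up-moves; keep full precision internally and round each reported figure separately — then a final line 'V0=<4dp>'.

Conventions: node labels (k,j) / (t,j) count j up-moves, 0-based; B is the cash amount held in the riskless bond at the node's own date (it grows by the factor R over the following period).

No-arbitrage ⇒ martingale measure with p* = (R−d)/(u−d) = 0.5735.
Terminal payoffs: V(4,0)=26.1400, V(4,1)=26.3100, V(4,2)=109.4400, V(4,3)=91.8900, V(4,4)=39.5400
Node (3,0) S=29.2293: V=(p*·26.3100+(1−p*)·26.1400)/1.2=21.8646; Δ=(26.3100−26.1400)/(43.5516−23.6757)=0.0086; B=V−Δ·S=21.6146
Node (3,1) S=53.7674: V=(p*·109.4400+(1−p*)·26.3100)/1.2=61.6562; Δ=(109.4400−26.3100)/(80.1134−43.5516)=2.2737; B=V−Δ·S=-60.5938
Node (3,2) S=98.9055: V=(p*·91.8900+(1−p*)·109.4400)/1.2=82.8121; Δ=(91.8900−109.4400)/(147.3691−80.1134)=-0.2609; B=V−Δ·S=108.6210
Node (3,3) S=181.9372: V=(p*·39.5400+(1−p*)·91.8900)/1.2=51.5548; Δ=(39.5400−91.8900)/(271.0864−147.3691)=-0.4231; B=V−Δ·S=128.5401
Node (2,0) S=36.0855: V=(p*·61.6562+(1−p*)·21.8646)/1.2=37.2386; Δ=(61.6562−21.8646)/(53.7674−29.2293)=1.6216; B=V−Δ·S=-21.2786
Node (2,1) S=66.3795: V=(p*·82.8121+(1−p*)·61.6562)/1.2=61.4915; Δ=(82.8121−61.6562)/(98.9055−53.7674)=0.4687; B=V−Δ·S=30.3799
Node (2,2) S=122.1055: V=(p*·51.5548+(1−p*)·82.8121)/1.2=54.0709; Δ=(51.5548−82.8121)/(181.9372−98.9055)=-0.3765; B=V−Δ·S=100.0376
Node (1,0) S=44.5500: V=(p*·61.4915+(1−p*)·37.2386)/1.2=42.6236; Δ=(61.4915−37.2386)/(66.3795−36.0855)=0.8006; B=V−Δ·S=6.9576
Node (1,1) S=81.9500: V=(p*·54.0709+(1−p*)·61.4915)/1.2=47.6963; Δ=(54.0709−61.4915)/(122.1055−66.3795)=-0.1332; B=V−Δ·S=58.6089
Node (0,0) S=55.0000: V=(p*·47.6963+(1−p*)·42.6236)/1.2=37.9441; Δ=(47.6963−42.6236)/(81.9500−44.5500)=0.1356; B=V−Δ·S=30.4843
Verification: the root portfolio costs Δ(0,0)·S0 + B(0,0) = 37.9441, matching V0.

(0,0): Delta=0.1356 Bond=30.4843
(1,0): Delta=0.8006 Bond=6.9576
(1,1): Delta=-0.1332 Bond=58.6089
(2,0): Delta=1.6216 Bond=-21.2786
(2,1): Delta=0.4687 Bond=30.3799
(2,2): Delta=-0.3765 Bond=100.0376
(3,0): Delta=0.0086 Bond=21.6146
(3,1): Delta=2.2737 Bond=-60.5938
(3,2): Delta=-0.2609 Bond=108.6210
(3,3): Delta=-0.4231 Bond=128.5401
V0=37.9441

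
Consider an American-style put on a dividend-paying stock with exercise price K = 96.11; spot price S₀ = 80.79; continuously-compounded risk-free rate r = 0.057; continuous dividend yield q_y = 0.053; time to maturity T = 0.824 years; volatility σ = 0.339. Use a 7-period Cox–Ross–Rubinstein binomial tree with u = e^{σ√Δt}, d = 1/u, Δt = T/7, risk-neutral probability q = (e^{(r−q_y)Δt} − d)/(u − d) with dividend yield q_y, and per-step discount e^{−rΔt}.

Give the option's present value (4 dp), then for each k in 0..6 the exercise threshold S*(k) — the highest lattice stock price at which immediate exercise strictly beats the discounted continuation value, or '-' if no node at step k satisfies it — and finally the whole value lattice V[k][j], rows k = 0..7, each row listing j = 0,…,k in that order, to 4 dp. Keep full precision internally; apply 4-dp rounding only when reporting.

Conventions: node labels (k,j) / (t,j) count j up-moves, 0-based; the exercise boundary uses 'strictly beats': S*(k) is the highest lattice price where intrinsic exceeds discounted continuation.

params: Δt=0.11771 u=1.12334 d=0.89020 q=0.47298 e^(-rΔt)=0.99331
t_7 payoffs: 60.3193 50.9457 39.1172 24.1908 5.3551 0.0000 0.0000 0.0000
t_6: node(6,0) S=40.2053 payoff=55.9047 vs cont=55.5121 → 55.9047 [stop]  node(6,1) S=50.7350 payoff=45.3750 vs cont=45.0478 → 45.3750 [stop]  node(6,2) S=64.0225 payoff=32.0875 vs cont=31.8430 → 32.0875 [stop]  node(6,3) S=80.7900 payoff=15.3200 vs cont=15.1798 → 15.3200 [stop]  node(6,4) S=101.9489 payoff=0.0000 vs cont=2.8034 → 2.8034 [wait]  node(6,5) S=128.6493 payoff=0.0000 vs cont=0.0000 → 0.0000 [wait]  node(6,6) S=162.3426 payoff=0.0000 vs cont=0.0000 → 0.0000 [wait]  ⇒ S*(6)=80.7900
t_5: node(5,0) S=45.1643 payoff=50.9457 vs cont=50.5839 → 50.9457 [stop]  node(5,1) S=56.9928 payoff=39.1172 vs cont=38.8289 → 39.1172 [stop]  node(5,2) S=71.9192 payoff=24.1908 vs cont=23.9953 → 24.1908 [stop]  node(5,3) S=90.7549 payoff=5.3551 vs cont=9.3371 → 9.3371 [wait]  node(5,4) S=114.5236 payoff=0.0000 vs cont=1.4676 → 1.4676 [wait]  node(5,5) S=144.5173 payoff=0.0000 vs cont=0.0000 → 0.0000 [wait]  ⇒ S*(5)=71.9192
t_4: node(4,0) S=50.7350 payoff=45.3750 vs cont=45.0478 → 45.3750 [stop]  node(4,1) S=64.0225 payoff=32.0875 vs cont=31.8430 → 32.0875 [stop]  node(4,2) S=80.7900 payoff=15.3200 vs cont=17.0505 → 17.0505 [wait]  node(4,3) S=101.9489 payoff=0.0000 vs cont=5.5775 → 5.5775 [wait]  node(4,4) S=128.6493 payoff=0.0000 vs cont=0.7683 → 0.7683 [wait]  ⇒ S*(4)=64.0225
t_3: node(3,0) S=56.9928 payoff=39.1172 vs cont=38.8289 → 39.1172 [stop]  node(3,1) S=71.9192 payoff=24.1908 vs cont=24.8084 → 24.8084 [wait]  node(3,2) S=90.7549 payoff=5.3551 vs cont=11.5463 → 11.5463 [wait]  node(3,3) S=114.5236 payoff=0.0000 vs cont=3.2807 → 3.2807 [wait]  ⇒ S*(3)=56.9928
t_2: node(2,0) S=64.0225 payoff=32.0875 vs cont=32.1331 → 32.1331 [wait]  node(2,1) S=80.7900 payoff=15.3200 vs cont=18.4118 → 18.4118 [wait]  node(2,2) S=101.9489 payoff=0.0000 vs cont=7.5858 → 7.5858 [wait]  ⇒ S*(2)=-
t_1: node(1,0) S=71.9192 payoff=24.1908 vs cont=25.4718 → 25.4718 [wait]  node(1,1) S=90.7549 payoff=5.3551 vs cont=13.2025 → 13.2025 [wait]  ⇒ S*(1)=-
t_0: node(0,0) S=80.7900 payoff=15.3200 vs cont=19.5372 → 19.5372 [wait]  ⇒ S*(0)=-

price = 19.5372
boundary = - - - 56.9928 64.0225 71.9192 80.7900
tree:
19.5372
25.4718 13.2025
32.1331 18.4118 7.5858
39.1172 24.8084 11.5463 3.2807
45.3750 32.0875 17.0505 5.5775 0.7683
50.9457 39.1172 24.1908 9.3371 1.4676 0.0000
55.9047 45.3750 32.0875 15.3200 2.8034 0.0000 0.0000
60.3193 50.9457 39.1172 24.1908 5.3551 0.0000 0.0000 0.0000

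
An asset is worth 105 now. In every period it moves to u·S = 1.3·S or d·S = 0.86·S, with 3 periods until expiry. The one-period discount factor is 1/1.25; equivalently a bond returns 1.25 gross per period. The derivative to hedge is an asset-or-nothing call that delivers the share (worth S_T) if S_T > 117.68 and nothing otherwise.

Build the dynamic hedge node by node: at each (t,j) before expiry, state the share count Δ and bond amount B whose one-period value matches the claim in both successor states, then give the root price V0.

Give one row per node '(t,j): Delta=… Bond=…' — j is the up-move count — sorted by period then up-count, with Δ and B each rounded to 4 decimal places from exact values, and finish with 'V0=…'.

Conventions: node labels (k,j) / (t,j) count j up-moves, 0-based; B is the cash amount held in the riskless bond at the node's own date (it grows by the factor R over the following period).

The replicating-portfolio and risk-neutral prices coincide; use p* = (1.25−0.86)/(1.3−0.86) = 0.8864 for the latter.
Payoffs at expiry: V(3,0)=0.0000, V(3,1)=0.0000, V(3,2)=152.6070, V(3,3)=230.6850
(2,0): S=77.6580. Δ = (V_up−V_dn)/(S_up−S_dn) = (0.0000−0.0000)/(100.9554−66.7859) = 0.0000. V = [p*·0.0000 + (1−p*)·0.0000]/1.25 = 0.0000. B = V − Δ·S = 0.0000.
(2,1): S=117.3900. Δ = (V_up−V_dn)/(S_up−S_dn) = (152.6070−0.0000)/(152.6070−100.9554) = 2.9545. V = [p*·152.6070 + (1−p*)·0.0000]/1.25 = 108.2122. B = V − Δ·S = -238.6219.
(2,2): S=177.4500. Δ = (V_up−V_dn)/(S_up−S_dn) = (230.6850−152.6070)/(230.6850−152.6070) = 1.0000. V = [p*·230.6850 + (1−p*)·152.6070]/1.25 = 177.4500. B = V − Δ·S = 0.0000.
(1,0): S=90.3000. Δ = (V_up−V_dn)/(S_up−S_dn) = (108.2122−0.0000)/(117.3900−77.6580) = 2.7236. V = [p*·108.2122 + (1−p*)·0.0000]/1.25 = 76.7323. B = V − Δ·S = -169.2046.
(1,1): S=136.5000. Δ = (V_up−V_dn)/(S_up−S_dn) = (177.4500−108.2122)/(177.4500−117.3900) = 1.1528. V = [p*·177.4500 + (1−p*)·108.2122]/1.25 = 135.6657. B = V − Δ·S = -21.6929.
(0,0): S=105.0000. Δ = (V_up−V_dn)/(S_up−S_dn) = (135.6657−76.7323)/(136.5000−90.3000) = 1.2756. V = [p*·135.6657 + (1−p*)·76.7323]/1.25 = 103.1749. B = V − Δ·S = -30.7645.
As a check, the time-0 holding Δ(0,0)·S0 + B(0,0) comes to 103.1749 — exactly V0.

(0,0): Delta=1.2756 Bond=-30.7645
(1,0): Delta=2.7236 Bond=-169.2046
(1,1): Delta=1.1528 Bond=-21.6929
(2,0): Delta=0.0000 Bond=0.0000
(2,1): Delta=2.9545 Bond=-238.6219
(2,2): Delta=1.0000 Bond=0.0000
V0=103.1749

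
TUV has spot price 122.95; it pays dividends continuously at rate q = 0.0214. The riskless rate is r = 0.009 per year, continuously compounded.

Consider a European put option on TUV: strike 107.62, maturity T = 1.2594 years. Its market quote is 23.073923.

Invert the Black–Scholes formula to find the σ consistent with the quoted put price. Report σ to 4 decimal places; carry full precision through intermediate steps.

At σ = 0.5888 the Black–Scholes value reproduces the quote:
σ√T = 0.5888·√1.2594 = 0.660769
d₁ = (ln(S/K) + (r−q+σ²/2)T) / (σ√T) = (ln(122.95/107.62) + (0.009−0.0214+0.5888²/2)·1.2594) / 0.660769 = (0.133171 + 0.202691) / 0.660769 = 0.508290
d₂ = d₁ − σ√T = 0.508290 − 0.660769 = -0.152479
e^{−rT} = 0.988729
e^{−qT} = 0.973409
N(−d₁) = 0.305625,  N(−d₂) = 0.560595
V = K·e^{−rT}·N(−d₂) − S·e^{−qT}·N(−d₁) = 59.651292 − 36.577369 = 23.073923 (the observed quote) — the price is monotone increasing in volatility, hence this σ is the only solution

sigma = 0.5888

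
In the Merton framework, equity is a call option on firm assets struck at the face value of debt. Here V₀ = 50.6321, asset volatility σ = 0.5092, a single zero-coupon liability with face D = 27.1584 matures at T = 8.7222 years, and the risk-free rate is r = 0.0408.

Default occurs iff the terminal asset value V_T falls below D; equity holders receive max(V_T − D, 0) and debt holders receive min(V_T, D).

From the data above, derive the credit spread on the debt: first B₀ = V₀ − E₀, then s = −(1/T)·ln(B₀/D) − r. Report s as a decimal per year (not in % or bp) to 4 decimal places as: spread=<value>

spread=0.0453

Apply the equity-as-call identities (strike 27.1584, horizon 8.7222 years):
d₁ = [ln(V₀/D) + (r + σ²/2)T] / (σ√T)
   = [ln(50.6321/27.1584) + (0.0408 + 0.5·0.5092²)·8.7222] / (0.5092·√8.7222)
   = [0.622899 + 1.486632] / 1.503839 = 1.402764
d₂ = d₁ − σ√T = 1.402764 − 1.503839 = -0.101075
N(d₁) = 0.919656,  N(d₂) = 0.459745,  e^(−rT) = 0.700567
E₀ = V₀·N(d₁) − D·e^(−rT)·N(d₂)
   = 50.6321·0.919656 − 27.1584·0.700567·0.459745 = 37.816895
B₀ = V₀ − E₀ = 50.6321 − 37.816895 = 12.815205
spread = −(1/T)·ln(B₀/D) − r = −(1/8.7222)·ln(12.815205/27.1584) − 0.0408 = 0.04530833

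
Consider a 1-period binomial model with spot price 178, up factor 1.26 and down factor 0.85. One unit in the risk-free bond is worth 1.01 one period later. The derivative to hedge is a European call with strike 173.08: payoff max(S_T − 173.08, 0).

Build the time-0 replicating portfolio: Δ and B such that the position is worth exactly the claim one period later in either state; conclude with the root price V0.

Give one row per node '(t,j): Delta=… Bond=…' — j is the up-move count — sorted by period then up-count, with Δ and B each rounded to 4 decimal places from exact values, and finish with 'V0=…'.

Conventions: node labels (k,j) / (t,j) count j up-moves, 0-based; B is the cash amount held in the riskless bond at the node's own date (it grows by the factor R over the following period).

(0,0): Delta=0.7016 Bond=-105.0954
V0=19.7827

The replicating-portfolio and risk-neutral prices coincide; use p* = (1.01−0.85)/(1.26−0.85) = 0.3902 for the latter.
Expiry values: V(1,0)=0.0000, V(1,1)=51.2000
(0,0): S=178.0000. Δ = (V_up−V_dn)/(S_up−S_dn) = (51.2000−0.0000)/(224.2800−151.3000) = 0.7016. V = [p*·51.2000 + (1−p*)·0.0000]/1.01 = 19.7827. B = V − Δ·S = -105.0954.
Check: Δ(0,0)·S0 + B(0,0) = 19.7827 = V0.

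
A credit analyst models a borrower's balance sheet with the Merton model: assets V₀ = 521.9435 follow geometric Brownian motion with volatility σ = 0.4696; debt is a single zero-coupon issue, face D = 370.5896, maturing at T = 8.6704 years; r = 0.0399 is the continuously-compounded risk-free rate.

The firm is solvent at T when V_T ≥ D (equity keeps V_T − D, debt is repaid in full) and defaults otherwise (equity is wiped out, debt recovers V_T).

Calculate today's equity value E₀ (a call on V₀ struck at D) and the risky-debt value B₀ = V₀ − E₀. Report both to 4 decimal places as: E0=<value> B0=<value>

Work the structural quantities from V₀ = 521.9435 against face 370.5896:
d₁ = [ln(V₀/D) + (r + σ²/2)T] / (σ√T)
   = [ln(521.9435/370.5896) + (0.0399 + 0.5·0.4696²)·8.6704] / (0.4696·√8.6704)
   = [0.342464 + 1.301965] / 1.382763 = 1.189235
d₂ = d₁ − σ√T = 1.189235 − 1.382763 = -0.193528
N(d₁) = 0.882826,  N(d₂) = 0.423273,  e^(−rT) = 0.707549
E₀ = V₀·N(d₁) − D·e^(−rT)·N(d₂)
   = 521.9435·0.882826 − 370.5896·0.707549·0.423273 = 349.799059
B₀ = V₀ − E₀ = 521.9435 − 349.799059 = 172.144441

E0=349.7991 B0=172.1444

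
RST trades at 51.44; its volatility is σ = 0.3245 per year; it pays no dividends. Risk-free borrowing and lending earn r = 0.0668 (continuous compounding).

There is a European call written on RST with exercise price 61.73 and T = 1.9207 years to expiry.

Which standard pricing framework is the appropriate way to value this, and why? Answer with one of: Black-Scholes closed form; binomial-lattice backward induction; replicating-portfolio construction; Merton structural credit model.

framework: Black-Scholes closed form

Key observation: the strike-61.73 call on RST is European-exercise on a continuously-modelled lognormal underlying, so its value is a single closed-form evaluation.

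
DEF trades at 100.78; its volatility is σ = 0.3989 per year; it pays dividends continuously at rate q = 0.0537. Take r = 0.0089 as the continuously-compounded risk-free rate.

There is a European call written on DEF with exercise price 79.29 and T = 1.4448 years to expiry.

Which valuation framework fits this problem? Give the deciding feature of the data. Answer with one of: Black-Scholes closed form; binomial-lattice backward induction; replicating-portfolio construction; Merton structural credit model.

Key observation: a European claim on DEF (strike 79.29) — a lognormal (GBM) underlying with constant rate and volatility — has an exact closed-form value; no lattice or capital structure is involved.

framework: Black-Scholes closed form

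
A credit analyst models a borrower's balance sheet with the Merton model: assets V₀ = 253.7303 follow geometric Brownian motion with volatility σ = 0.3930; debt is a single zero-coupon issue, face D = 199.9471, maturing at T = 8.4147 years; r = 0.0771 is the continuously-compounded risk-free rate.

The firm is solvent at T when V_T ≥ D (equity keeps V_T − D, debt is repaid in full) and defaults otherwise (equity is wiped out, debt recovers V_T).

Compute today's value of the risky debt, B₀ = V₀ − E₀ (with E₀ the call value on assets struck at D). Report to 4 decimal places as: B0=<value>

B0=83.4028

Equity is a call on the firm's assets struck at D = 199.9471:
d₁ = [ln(V₀/D) + (r + σ²/2)T] / (σ√T)
   = [ln(253.7303/199.9471) + (0.0771 + 0.5·0.3930²)·8.4147] / (0.3930·√8.4147)
   = [0.238219 + 1.298594] / 1.140018 = 1.348060
d₂ = d₁ − σ√T = 1.348060 − 1.140018 = 0.208042
N(d₁) = 0.911180,  N(d₂) = 0.582402,  e^(−rT) = 0.522687
E₀ = V₀·N(d₁) − D·e^(−rT)·N(d₂)
   = 253.7303·0.911180 − 199.9471·0.522687·0.582402 = 170.327485
B₀ = V₀ − E₀ = 253.7303 − 170.327485 = 83.402815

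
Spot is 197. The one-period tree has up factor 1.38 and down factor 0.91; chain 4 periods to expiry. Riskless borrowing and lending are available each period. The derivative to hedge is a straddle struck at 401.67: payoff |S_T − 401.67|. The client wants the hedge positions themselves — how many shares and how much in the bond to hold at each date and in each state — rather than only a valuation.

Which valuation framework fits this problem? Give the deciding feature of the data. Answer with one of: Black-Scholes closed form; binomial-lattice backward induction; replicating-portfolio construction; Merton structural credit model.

Key observation: the deliverable is the dynamic trading strategy on the 4-step tree (spot 197, moves 1.38 and 0.91), so the valuation must go through the node-by-node replicating-portfolio solve.

framework: replicating-portfolio construction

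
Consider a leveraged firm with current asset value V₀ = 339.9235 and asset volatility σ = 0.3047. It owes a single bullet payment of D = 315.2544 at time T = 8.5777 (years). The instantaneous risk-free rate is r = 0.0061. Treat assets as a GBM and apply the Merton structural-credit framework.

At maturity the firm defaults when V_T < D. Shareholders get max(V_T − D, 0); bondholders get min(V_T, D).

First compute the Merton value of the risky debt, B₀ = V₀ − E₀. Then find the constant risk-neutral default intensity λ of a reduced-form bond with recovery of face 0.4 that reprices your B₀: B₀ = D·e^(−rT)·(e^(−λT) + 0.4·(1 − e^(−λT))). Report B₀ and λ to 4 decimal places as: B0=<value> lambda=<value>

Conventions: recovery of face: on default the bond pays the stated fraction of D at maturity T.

B0=208.4023 lambda=0.0821

Equity is a call on the firm's assets struck at D = 315.2544:
d₁ = [ln(V₀/D) + (r + σ²/2)T] / (σ√T)
   = [ln(339.9235/315.2544) + (0.0061 + 0.5·0.3047²)·8.5777] / (0.3047·√8.5777)
   = [0.075341 + 0.450510] / 0.892397 = 0.589256
d₂ = d₁ − σ√T = 0.589256 − 0.892397 = -0.303140
N(d₁) = 0.722155,  N(d₂) = 0.380892,  e^(−rT) = 0.949021
E₀ = V₀·N(d₁) − D·e^(−rT)·N(d₂)
   = 339.9235·0.722155 − 315.2544·0.949021·0.380892 = 131.521244
B₀ = V₀ − E₀ = 339.9235 − 131.521244 = 208.402256
e^(−λT) = (B₀·e^(rT)/D − 0.4)/(1 − 0.4) = (208.4023·1.053717/315.2544 − 0.4)/0.6 = 0.49428493
λ = −ln(0.49428493)/8.5777 = 0.082148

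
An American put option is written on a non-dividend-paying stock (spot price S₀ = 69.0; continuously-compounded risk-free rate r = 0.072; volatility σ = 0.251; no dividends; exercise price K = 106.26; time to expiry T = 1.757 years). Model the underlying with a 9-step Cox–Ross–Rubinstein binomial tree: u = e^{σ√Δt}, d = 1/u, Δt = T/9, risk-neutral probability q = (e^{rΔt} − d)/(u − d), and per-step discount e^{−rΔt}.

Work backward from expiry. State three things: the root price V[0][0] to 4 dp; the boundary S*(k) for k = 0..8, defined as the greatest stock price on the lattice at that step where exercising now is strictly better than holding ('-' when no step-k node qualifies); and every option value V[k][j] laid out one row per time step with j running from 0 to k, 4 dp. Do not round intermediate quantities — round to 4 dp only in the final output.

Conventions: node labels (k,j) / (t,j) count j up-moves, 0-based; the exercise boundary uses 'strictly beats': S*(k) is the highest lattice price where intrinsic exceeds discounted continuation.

price = 37.2600
boundary = 69.0000 77.0927 69.0000 77.0927 86.1345 77.0927 86.1345 77.0927 86.1345
tree:
37.2600
44.5032 29.1673
50.9860 37.2600 20.3320
56.7883 44.5032 29.1673 13.2201
61.9815 50.9860 37.2600 20.1255 7.5912
66.6295 56.7883 44.5032 29.1673 12.6068 3.4497
70.7897 61.9815 50.9860 37.2600 20.1255 6.4308 0.9600
74.5131 66.6295 56.7883 44.5032 29.1673 11.6318 2.0982 0.0000
77.8457 70.7897 61.9815 50.9860 37.2600 20.1255 4.5859 0.0000 0.0000
80.8284 74.5131 66.6295 56.7883 44.5032 29.1673 10.0232 0.0000 0.0000 0.0000

params: Δt=0.19522 u=1.11729 d=0.89503 q=0.53599 e^(-rΔt)=0.98604
t_9 payoffs: 80.8284 74.5131 66.6295 56.7883 44.5032 29.1673 10.0232 0.0000 0.0000 0.0000
t_8: node(8,0) S=28.4143 payoff=77.8457 vs cont=76.3626 → 77.8457 [stop]  node(8,1) S=35.4703 payoff=70.7897 vs cont=69.3065 → 70.7897 [stop]  node(8,2) S=44.2785 payoff=61.9815 vs cont=60.4983 → 61.9815 [stop]  node(8,3) S=55.2740 payoff=50.9860 vs cont=49.5028 → 50.9860 [stop]  node(8,4) S=69.0000 payoff=37.2600 vs cont=35.7769 → 37.2600 [stop]  node(8,5) S=86.1345 payoff=20.1255 vs cont=18.6424 → 20.1255 [stop]  node(8,6) S=107.5239 payoff=0.0000 vs cont=4.5859 → 4.5859 [wait]  node(8,7) S=134.2249 payoff=0.0000 vs cont=0.0000 → 0.0000 [wait]  node(8,8) S=167.5565 payoff=0.0000 vs cont=0.0000 → 0.0000 [wait]  ⇒ S*(8)=86.1345
t_7: node(7,0) S=31.7469 payoff=74.5131 vs cont=73.0300 → 74.5131 [stop]  node(7,1) S=39.6305 payoff=66.6295 vs cont=65.1464 → 66.6295 [stop]  node(7,2) S=49.4717 payoff=56.7883 vs cont=55.3051 → 56.7883 [stop]  node(7,3) S=61.7568 payoff=44.5032 vs cont=43.0200 → 44.5032 [stop]  node(7,4) S=77.0927 payoff=29.1673 vs cont=27.6842 → 29.1673 [stop]  node(7,5) S=96.2368 payoff=10.0232 vs cont=11.6318 → 11.6318 [wait]  node(7,6) S=120.1349 payoff=0.0000 vs cont=2.0982 → 2.0982 [wait]  node(7,7) S=149.9675 payoff=0.0000 vs cont=0.0000 → 0.0000 [wait]  ⇒ S*(7)=77.0927
t_6: node(6,0) S=35.4703 payoff=70.7897 vs cont=69.3065 → 70.7897 [stop]  node(6,1) S=44.2785 payoff=61.9815 vs cont=60.4983 → 61.9815 [stop]  node(6,2) S=55.2740 payoff=50.9860 vs cont=49.5028 → 50.9860 [stop]  node(6,3) S=69.0000 payoff=37.2600 vs cont=35.7769 → 37.2600 [stop]  node(6,4) S=86.1345 payoff=20.1255 vs cont=19.4925 → 20.1255 [stop]  node(6,5) S=107.5239 payoff=0.0000 vs cont=6.4308 → 6.4308 [wait]  node(6,6) S=134.2249 payoff=0.0000 vs cont=0.9600 → 0.9600 [wait]  ⇒ S*(6)=86.1345
t_5: node(5,0) S=39.6305 payoff=66.6295 vs cont=65.1464 → 66.6295 [stop]  node(5,1) S=49.4717 payoff=56.7883 vs cont=55.3051 → 56.7883 [stop]  node(5,2) S=61.7568 payoff=44.5032 vs cont=43.0200 → 44.5032 [stop]  node(5,3) S=77.0927 payoff=29.1673 vs cont=27.6842 → 29.1673 [stop]  node(5,4) S=96.2368 payoff=10.0232 vs cont=12.6068 → 12.6068 [wait]  node(5,5) S=120.1349 payoff=0.0000 vs cont=3.4497 → 3.4497 [wait]  ⇒ S*(5)=77.0927
t_4: node(4,0) S=44.2785 payoff=61.9815 vs cont=60.4983 → 61.9815 [stop]  node(4,1) S=55.2740 payoff=50.9860 vs cont=49.5028 → 50.9860 [stop]  node(4,2) S=69.0000 payoff=37.2600 vs cont=35.7769 → 37.2600 [stop]  node(4,3) S=86.1345 payoff=20.1255 vs cont=20.0078 → 20.1255 [stop]  node(4,4) S=107.5239 payoff=0.0000 vs cont=7.5912 → 7.5912 [wait]  ⇒ S*(4)=86.1345
t_3: node(3,0) S=49.4717 payoff=56.7883 vs cont=55.3051 → 56.7883 [stop]  node(3,1) S=61.7568 payoff=44.5032 vs cont=43.0200 → 44.5032 [stop]  node(3,2) S=77.0927 payoff=29.1673 vs cont=27.6842 → 29.1673 [stop]  node(3,3) S=96.2368 payoff=10.0232 vs cont=13.2201 → 13.2201 [wait]  ⇒ S*(3)=77.0927
t_2: node(2,0) S=55.2740 payoff=50.9860 vs cont=49.5028 → 50.9860 [stop]  node(2,1) S=69.0000 payoff=37.2600 vs cont=35.7769 → 37.2600 [stop]  node(2,2) S=86.1345 payoff=20.1255 vs cont=20.3320 → 20.3320 [wait]  ⇒ S*(2)=69.0000
t_1: node(1,0) S=61.7568 payoff=44.5032 vs cont=43.0200 → 44.5032 [stop]  node(1,1) S=77.0927 payoff=29.1673 vs cont=27.7933 → 29.1673 [stop]  ⇒ S*(1)=77.0927
t_0: node(0,0) S=69.0000 payoff=37.2600 vs cont=35.7769 → 37.2600 [stop]  ⇒ S*(0)=69.0000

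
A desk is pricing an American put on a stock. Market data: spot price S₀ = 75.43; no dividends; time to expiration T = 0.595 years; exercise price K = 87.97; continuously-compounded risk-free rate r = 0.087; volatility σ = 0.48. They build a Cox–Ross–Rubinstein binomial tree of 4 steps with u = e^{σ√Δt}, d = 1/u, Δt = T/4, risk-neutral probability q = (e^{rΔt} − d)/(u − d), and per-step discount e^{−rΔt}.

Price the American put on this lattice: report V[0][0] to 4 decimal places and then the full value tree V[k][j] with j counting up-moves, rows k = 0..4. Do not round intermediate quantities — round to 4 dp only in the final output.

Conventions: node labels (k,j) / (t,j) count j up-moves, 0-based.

price = 17.5804
tree:
17.5804
25.7363 9.5202
35.8811 15.8135 3.1929
44.6842 25.2878 6.3277 0.0000
51.9996 35.8811 12.5400 0.0000 0.0000

Δt=0.14875, u=1.20337, d=0.83100, q=0.48883, disc=e^(-rΔt)=0.98714
k=4 terminal: V=max(K-S,0) → 51.9996 35.8811 12.5400 0.0000 0.0000
k=3: j=0 S=43.2858 intr=44.6842 cont=43.5531 V=44.6842[EX]; j=1 S=62.6822 intr=25.2878 cont=24.1567 V=25.2878[EX]; j=2 S=90.7703 intr=0.0000 cont=6.3277 V=6.3277[hold]; j=3 S=131.4447 intr=0.0000 cont=0.0000 V=0.0000[hold]
k=2: j=0 S=52.0889 intr=35.8811 cont=34.7500 V=35.8811[EX]; j=1 S=75.4300 intr=12.5400 cont=15.8135 V=15.8135[hold]; j=2 S=109.2304 intr=0.0000 cont=3.1929 V=3.1929[hold]
k=1: j=0 S=62.6822 intr=25.2878 cont=25.7363 V=25.7363[hold]; j=1 S=90.7703 intr=0.0000 cont=9.5202 V=9.5202[hold]
k=0: j=0 S=75.4300 intr=12.5400 cont=17.5804 V=17.5804[hold]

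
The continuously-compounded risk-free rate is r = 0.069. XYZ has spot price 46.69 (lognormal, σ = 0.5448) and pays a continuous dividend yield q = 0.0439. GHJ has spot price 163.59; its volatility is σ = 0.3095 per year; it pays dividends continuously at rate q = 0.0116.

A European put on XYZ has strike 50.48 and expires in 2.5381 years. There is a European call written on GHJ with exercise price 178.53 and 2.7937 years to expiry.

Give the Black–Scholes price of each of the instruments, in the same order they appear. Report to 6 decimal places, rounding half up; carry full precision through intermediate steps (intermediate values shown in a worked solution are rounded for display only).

[XYZ put K=50.48]
σ√T = 0.5448·√2.5381 = 0.867944
d₁ = (ln(S/K) + (r−q+σ²/2)T) / (σ√T) = (ln(46.69/50.48) + (0.069−0.0439+0.5448²/2)·2.5381) / 0.867944 = (-0.078047 + 0.440369) / 0.867944 = 0.417449
d₂ = d₁ − σ√T = 0.417449 − 0.867944 = -0.450495
e^{−rT} = 0.839349
e^{−qT} = 0.894561
N(−d₁) = 0.338175,  N(−d₂) = 0.673823
price = K·e^{−rT}·N(−d₂) − S·e^{−qT}·N(−d₁) = 28.550105 − 14.124569 = 14.425536
[GHJ call K=178.53]
σ√T = 0.3095·√2.7937 = 0.517310
d₁ = (ln(S/K) + (r−q+σ²/2)T) / (σ√T) = (ln(163.59/178.53) + (0.069−0.0116+0.3095²/2)·2.7937) / 0.517310 = (-0.087393 + 0.294163) / 0.517310 = 0.399702
d₂ = d₁ − σ√T = 0.399702 − 0.517310 = -0.117608
e^{−rT} = 0.824676
e^{−qT} = 0.968113
N(d₁) = 0.655312,  N(d₂) = 0.453189
price = S·e^{−qT}·N(d₁) − K·e^{−rT}·N(d₂) = 103.784070 − 66.722745 = 37.061325

price(XYZ put K=50.48) = 14.425536
price(GHJ call K=178.53) = 37.061325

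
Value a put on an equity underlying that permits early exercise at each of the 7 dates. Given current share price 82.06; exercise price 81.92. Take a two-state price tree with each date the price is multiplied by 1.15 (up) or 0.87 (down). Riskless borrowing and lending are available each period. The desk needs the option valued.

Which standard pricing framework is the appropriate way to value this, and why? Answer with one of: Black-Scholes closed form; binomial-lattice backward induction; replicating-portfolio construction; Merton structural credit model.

Key observation: early exercise of the strike-81.92 put must be checked at each of the 7 dates (spot 82.06), which forces a node-by-node comparison of intrinsic and continuation value backward from expiry.

framework: binomial-lattice backward induction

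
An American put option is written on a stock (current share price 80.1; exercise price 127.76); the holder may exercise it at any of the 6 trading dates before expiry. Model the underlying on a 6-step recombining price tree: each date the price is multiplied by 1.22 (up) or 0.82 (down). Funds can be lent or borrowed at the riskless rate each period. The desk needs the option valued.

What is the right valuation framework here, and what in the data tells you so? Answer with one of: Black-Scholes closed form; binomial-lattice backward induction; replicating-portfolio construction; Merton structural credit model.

framework: binomial-lattice backward induction

Key observation: an American put (K = 127.76, S₀ = 80.1) on a 6-date tree has no closed form — the optimal stopping decision is embedded and must be resolved recursively from expiry.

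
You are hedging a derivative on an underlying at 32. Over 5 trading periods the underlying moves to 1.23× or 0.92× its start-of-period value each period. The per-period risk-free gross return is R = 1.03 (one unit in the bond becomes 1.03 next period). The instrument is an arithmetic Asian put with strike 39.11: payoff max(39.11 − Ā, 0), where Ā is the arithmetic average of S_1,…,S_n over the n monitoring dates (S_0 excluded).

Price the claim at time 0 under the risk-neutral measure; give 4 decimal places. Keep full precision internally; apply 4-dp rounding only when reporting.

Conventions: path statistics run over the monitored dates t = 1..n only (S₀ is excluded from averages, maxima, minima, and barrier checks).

price = 4.9649

Under the martingale measure an up-move has probability p* = 0.3548; value the claim as the probability-weighted average of per-path payoffs, discounted 5 periods at R = 1.03.
Enumerate all 2^5 = 32 price paths (U = up ×1.23, D = down ×0.92); each path with k up-moves has probability p*^k·(1−p*)^(5−k).
DDDDD: Ā=25.0916, payoff=14.0184, prob=0.111774
UDDDD: Ā=33.5464, payoff=5.5636, prob=0.061476
DUDDD: Ā=31.5624, payoff=7.5476, prob=0.061476
UUDDD: Ā=42.1975, payoff=0.0000, prob=0.033812
DDUDD: Ā=29.7371, payoff=9.3729, prob=0.061476
UDUDD: Ā=39.7572, payoff=0.0000, prob=0.033812
DUUDD: Ā=37.7732, payoff=1.3368, prob=0.033812
UUUDD: Ā=50.5011, payoff=0.0000, prob=0.018596
DDDUD: Ā=28.0578, payoff=11.0522, prob=0.061476
UDDUD: Ā=37.5121, payoff=1.5979, prob=0.033812
DUDUD: Ā=35.5281, payoff=3.5819, prob=0.033812
UUDUD: Ā=47.4995, payoff=0.0000, prob=0.018596
DDUUD: Ā=33.7028, payoff=5.4072, prob=0.033812
UDUUD: Ā=45.0592, payoff=0.0000, prob=0.018596
DUUUD: Ā=43.0752, payoff=0.0000, prob=0.018596
UUUUD: Ā=57.5897, payoff=0.0000, prob=0.010228
DDDDU: Ā=26.5129, payoff=12.5971, prob=0.061476
UDDDU: Ā=35.4466, payoff=3.6634, prob=0.033812
DUDDU: Ā=33.4626, payoff=5.6474, prob=0.033812
UUDDU: Ā=44.7381, payoff=0.0000, prob=0.018596
DDUDU: Ā=31.6373, payoff=7.4727, prob=0.033812
UDUDU: Ā=42.2978, payoff=0.0000, prob=0.018596
DUUDU: Ā=40.3138, payoff=0.0000, prob=0.018596
UUUDU: Ā=53.8977, payoff=0.0000, prob=0.010228
DDDUU: Ā=29.9581, payoff=9.1519, prob=0.033812
UDDUU: Ā=40.0527, payoff=0.0000, prob=0.018596
DUDUU: Ā=38.0687, payoff=1.0413, prob=0.018596
UUDUU: Ā=50.8961, payoff=0.0000, prob=0.010228
DDUUU: Ā=36.2434, payoff=2.8666, prob=0.018596
UDUUU: Ā=48.4558, payoff=0.0000, prob=0.010228
DUUUU: Ā=46.4718, payoff=0.0000, prob=0.010228
UUUUU: Ā=62.1308, payoff=0.0000, prob=0.005625
Price = Σ prob·payoff / R^5 = 5.755734 / 1.159274 = 4.9649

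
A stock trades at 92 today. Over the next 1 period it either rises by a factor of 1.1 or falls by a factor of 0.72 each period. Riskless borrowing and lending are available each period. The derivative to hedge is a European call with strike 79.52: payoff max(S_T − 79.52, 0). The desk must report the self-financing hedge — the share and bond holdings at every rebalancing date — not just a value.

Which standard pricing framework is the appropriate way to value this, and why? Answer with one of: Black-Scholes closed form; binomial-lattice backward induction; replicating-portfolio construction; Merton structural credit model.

framework: replicating-portfolio construction

Key observation: the deliverable is the dynamic trading strategy on the 1-step tree (spot 92, moves 1.1 and 0.72), so the valuation must go through the node-by-node replicating-portfolio solve.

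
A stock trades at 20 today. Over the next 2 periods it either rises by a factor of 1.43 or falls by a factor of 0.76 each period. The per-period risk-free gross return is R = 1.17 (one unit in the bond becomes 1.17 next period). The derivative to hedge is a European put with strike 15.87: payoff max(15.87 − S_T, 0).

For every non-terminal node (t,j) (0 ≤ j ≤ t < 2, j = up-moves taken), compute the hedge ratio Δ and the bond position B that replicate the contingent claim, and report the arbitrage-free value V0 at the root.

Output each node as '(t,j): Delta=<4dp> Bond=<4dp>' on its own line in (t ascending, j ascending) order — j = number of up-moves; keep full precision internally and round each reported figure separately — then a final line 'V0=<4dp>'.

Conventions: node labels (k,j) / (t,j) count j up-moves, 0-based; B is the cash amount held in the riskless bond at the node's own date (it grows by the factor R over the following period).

Risk-neutral probability p* = (R−d)/(u−d) = (1.17−0.76)/(1.43−0.76) = 0.6119.
Terminal payoffs: V(2,0)=4.3180, V(2,1)=0.0000, V(2,2)=0.0000
Node (1,0) S=15.2000: V=(p*·0.0000+(1−p*)·4.3180)/1.17=1.4322; Δ=(0.0000−4.3180)/(21.7360−11.5520)=-0.4240; B=V−Δ·S=7.8769
Node (1,1) S=28.6000: V=(p*·0.0000+(1−p*)·0.0000)/1.17=0.0000; Δ=(0.0000−0.0000)/(40.8980−21.7360)=0.0000; B=V−Δ·S=0.0000
Node (0,0) S=20.0000: V=(p*·0.0000+(1−p*)·1.4322)/1.17=0.4750; Δ=(0.0000−1.4322)/(28.6000−15.2000)=-0.1069; B=V−Δ·S=2.6126
Verification: the root portfolio costs Δ(0,0)·S0 + B(0,0) = 0.4750, matching V0.

(0,0): Delta=-0.1069 Bond=2.6126
(1,0): Delta=-0.4240 Bond=7.8769
(1,1): Delta=0.0000 Bond=0.0000
V0=0.4750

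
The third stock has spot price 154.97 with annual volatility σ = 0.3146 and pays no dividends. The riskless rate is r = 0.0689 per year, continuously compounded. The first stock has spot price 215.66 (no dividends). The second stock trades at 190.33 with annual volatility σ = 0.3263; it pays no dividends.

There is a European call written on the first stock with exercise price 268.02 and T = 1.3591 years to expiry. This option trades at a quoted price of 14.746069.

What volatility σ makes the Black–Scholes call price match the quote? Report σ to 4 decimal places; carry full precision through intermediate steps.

At σ = 0.2497 the Black–Scholes value reproduces the quote:
σ√T = 0.2497·√1.3591 = 0.291101
d₁ = (ln(S/K) + (r+σ²/2)T) / (σ√T) = (ln(215.66/268.02) + (0.0689+0.2497²/2)·1.3591) / 0.291101 = (-0.217359 + 0.136012) / 0.291101 = -0.279444
d₂ = d₁ − σ√T = -0.279444 − 0.291101 = -0.570545
e^{−rT} = 0.910609
N(d₁) = 0.389952,  N(d₂) = 0.284154
V = S·N(d₁) − K·e^{−rT}·N(d₂) = 84.097064 − 69.350995 = 14.746069 (the quoted price), and the Black–Scholes price is strictly increasing in σ, so σ is unique

sigma = 0.2497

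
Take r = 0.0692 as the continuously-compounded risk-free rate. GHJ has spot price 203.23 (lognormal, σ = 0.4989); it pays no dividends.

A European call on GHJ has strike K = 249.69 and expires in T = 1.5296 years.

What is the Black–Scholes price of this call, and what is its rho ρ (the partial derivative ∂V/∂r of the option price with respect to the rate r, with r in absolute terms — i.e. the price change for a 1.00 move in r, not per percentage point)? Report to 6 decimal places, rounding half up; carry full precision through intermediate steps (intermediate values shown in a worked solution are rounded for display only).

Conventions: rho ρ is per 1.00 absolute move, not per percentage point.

price = 41.801609
ρ = 109.580536

σ√T = 0.4989·√1.5296 = 0.617025
d₁ = (ln(S/K) + (r+σ²/2)T) / (σ√T) = (ln(203.23/249.69) + (0.0692+0.4989²/2)·1.5296) / 0.617025 = (-0.205882 + 0.296208) / 0.617025 = 0.146390
d₂ = d₁ − σ√T = 0.146390 − 0.617025 = -0.470635
e^{−rT} = 0.899561
N(d₁) = 0.558193,  N(d₂) = 0.318951
Call price V = S·N(d₁) − K·e^{−rT}·N(d₂) = 113.441604 − 71.639995 = 41.801609
ρ = K·T·e^{−rT}·N(d₂) = 109.580536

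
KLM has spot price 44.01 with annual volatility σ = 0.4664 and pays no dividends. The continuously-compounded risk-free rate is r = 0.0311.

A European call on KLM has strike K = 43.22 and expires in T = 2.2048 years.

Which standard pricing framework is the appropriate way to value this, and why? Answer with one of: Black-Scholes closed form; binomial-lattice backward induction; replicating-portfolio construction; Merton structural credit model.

framework: Black-Scholes closed form

Key observation: a European-exercise option on KLM struck at 43.22 — a GBM underlying with constant parameters — admits an analytic price: the data contain no early exercise, no discrete tree, no debt structure.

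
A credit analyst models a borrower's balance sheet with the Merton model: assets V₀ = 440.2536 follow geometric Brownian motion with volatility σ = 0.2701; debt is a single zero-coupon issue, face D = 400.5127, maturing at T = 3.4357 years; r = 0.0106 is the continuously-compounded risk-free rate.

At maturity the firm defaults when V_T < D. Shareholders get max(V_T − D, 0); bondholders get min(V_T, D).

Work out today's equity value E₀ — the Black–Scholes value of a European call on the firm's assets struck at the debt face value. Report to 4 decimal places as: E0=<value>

Work the structural quantities from V₀ = 440.2536 against face 400.5127:
d₁ = [ln(V₀/D) + (r + σ²/2)T] / (σ√T)
   = [ln(440.2536/400.5127) + (0.0106 + 0.5·0.2701²)·3.4357] / (0.2701·√3.4357)
   = [0.094605 + 0.161742] / 0.500648 = 0.512033
d₂ = d₁ − σ√T = 0.512033 − 0.500648 = 0.011385
N(d₁) = 0.695686,  N(d₂) = 0.504542,  e^(−rT) = 0.964237
E₀ = V₀·N(d₁) − D·e^(−rT)·N(d₂)
   = 440.2536·0.695686 − 400.5127·0.964237·0.504542 = 111.429685

E0=111.4297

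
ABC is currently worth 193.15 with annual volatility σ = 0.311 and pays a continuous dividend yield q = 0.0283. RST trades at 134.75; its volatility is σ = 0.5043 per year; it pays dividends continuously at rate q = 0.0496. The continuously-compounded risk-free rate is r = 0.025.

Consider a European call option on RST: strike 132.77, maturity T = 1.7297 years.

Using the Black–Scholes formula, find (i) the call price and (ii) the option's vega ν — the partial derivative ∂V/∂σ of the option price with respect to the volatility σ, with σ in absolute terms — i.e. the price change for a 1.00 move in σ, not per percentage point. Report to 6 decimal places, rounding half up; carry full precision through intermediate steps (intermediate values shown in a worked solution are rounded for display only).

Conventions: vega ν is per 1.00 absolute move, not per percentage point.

σ√T = 0.5043·√1.7297 = 0.663246
d₁ = (ln(S/K) + (r−q+σ²/2)T) / (σ√T) = (ln(134.75/132.77) + (0.025−0.0496+0.5043²/2)·1.7297) / 0.663246 = (0.014803 + 0.177397) / 0.663246 = 0.289787
d₂ = d₁ − σ√T = 0.289787 − 0.663246 = -0.373459
e^{−rT} = 0.957679
e^{−qT} = 0.917784
N(d₁) = 0.614010,  N(d₂) = 0.354403
Call price V = S·e^{−qT}·N(d₁) − K·e^{−rT}·N(d₂) = 75.935507 − 45.062768 = 30.872739
φ(d₁) = (1/√(2π))·e^{−d₁²/2} = 0.382538
ν = S·e^{−qT}·φ(d₁)·√T = 62.219934

price = 30.872739
ν = 62.219934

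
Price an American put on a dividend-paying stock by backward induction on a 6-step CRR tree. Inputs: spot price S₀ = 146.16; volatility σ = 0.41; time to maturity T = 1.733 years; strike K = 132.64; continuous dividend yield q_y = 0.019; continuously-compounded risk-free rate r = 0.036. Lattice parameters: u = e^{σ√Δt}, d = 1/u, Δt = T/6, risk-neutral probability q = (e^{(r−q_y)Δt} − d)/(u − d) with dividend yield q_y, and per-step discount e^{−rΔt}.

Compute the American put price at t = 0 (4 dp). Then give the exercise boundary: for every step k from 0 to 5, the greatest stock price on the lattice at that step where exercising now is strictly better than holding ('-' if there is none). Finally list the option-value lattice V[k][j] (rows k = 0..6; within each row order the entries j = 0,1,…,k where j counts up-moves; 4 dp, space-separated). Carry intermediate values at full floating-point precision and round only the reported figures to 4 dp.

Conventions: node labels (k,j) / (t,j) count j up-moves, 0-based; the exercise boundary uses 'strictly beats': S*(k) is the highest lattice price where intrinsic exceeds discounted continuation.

params: Δt=0.28883 u=1.24651 d=0.80224 q=0.45621 e^(-rΔt)=0.98966
t_6 payoffs: 93.6768 72.0995 38.5730 0.0000 0.0000 0.0000 0.0000
t_5: node(5,0) S=48.5681 payoff=84.0719 vs cont=82.9657 → 84.0719 [stop]  node(5,1) S=75.4643 payoff=57.1757 vs cont=56.2166 → 57.1757 [stop]  node(5,2) S=117.2554 payoff=15.3846 vs cont=20.7585 → 20.7585 [wait]  node(5,3) S=182.1898 payoff=0.0000 vs cont=0.0000 → 0.0000 [wait]  node(5,4) S=283.0839 payoff=0.0000 vs cont=0.0000 → 0.0000 [wait]  node(5,5) S=439.8518 payoff=0.0000 vs cont=0.0000 → 0.0000 [wait]  ⇒ S*(5)=75.4643
t_4: node(4,0) S=60.5405 payoff=72.0995 vs cont=71.0587 → 72.0995 [stop]  node(4,1) S=94.0670 payoff=38.5730 vs cont=40.1420 → 40.1420 [wait]  node(4,2) S=146.1600 payoff=0.0000 vs cont=11.1714 → 11.1714 [wait]  node(4,3) S=227.1013 payoff=0.0000 vs cont=0.0000 → 0.0000 [wait]  node(4,4) S=352.8668 payoff=0.0000 vs cont=0.0000 → 0.0000 [wait]  ⇒ S*(4)=60.5405
t_3: node(3,0) S=75.4643 payoff=57.1757 vs cont=56.9250 → 57.1757 [stop]  node(3,1) S=117.2554 payoff=15.3846 vs cont=26.6467 → 26.6467 [wait]  node(3,2) S=182.1898 payoff=0.0000 vs cont=6.0120 → 6.0120 [wait]  node(3,3) S=283.0839 payoff=0.0000 vs cont=0.0000 → 0.0000 [wait]  ⇒ S*(3)=75.4643
t_2: node(2,0) S=94.0670 payoff=38.5730 vs cont=42.8005 → 42.8005 [wait]  node(2,1) S=146.1600 payoff=0.0000 vs cont=17.0546 → 17.0546 [wait]  node(2,2) S=227.1013 payoff=0.0000 vs cont=3.2354 → 3.2354 [wait]  ⇒ S*(2)=-
t_1: node(1,0) S=117.2554 payoff=15.3846 vs cont=30.7336 → 30.7336 [wait]  node(1,1) S=182.1898 payoff=0.0000 vs cont=10.6389 → 10.6389 [wait]  ⇒ S*(1)=-
t_0: node(0,0) S=146.1600 payoff=0.0000 vs cont=21.3430 → 21.3430 [wait]  ⇒ S*(0)=-

price = 21.3430
boundary = - - - 75.4643 60.5405 75.4643
tree:
21.3430
30.7336 10.6389
42.8005 17.0546 3.2354
57.1757 26.6467 6.0120 0.0000
72.0995 40.1420 11.1714 0.0000 0.0000
84.0719 57.1757 20.7585 0.0000 0.0000 0.0000
93.6768 72.0995 38.5730 0.0000 0.0000 0.0000 0.0000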